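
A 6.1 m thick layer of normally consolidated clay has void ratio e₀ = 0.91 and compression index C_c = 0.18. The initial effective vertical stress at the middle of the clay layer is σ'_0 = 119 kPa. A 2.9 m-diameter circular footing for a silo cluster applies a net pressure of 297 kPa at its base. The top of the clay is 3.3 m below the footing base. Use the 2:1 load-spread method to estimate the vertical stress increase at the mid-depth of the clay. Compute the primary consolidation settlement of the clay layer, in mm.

Mid-depth of clay below the footing base: z = 3.3 + 6.1/2 = 6.35 m.
Stress increase at mid-clay by the 2:1 spreading method:
Δσ ≈ qD²/(D+z)² = 297×2.9²/(2.9+6.35)² = 29.192 kPa
Final effective stress: σ'_f = σ'_0 + Δσ = 119 + 29.192 = 148.19 kPa.
Normally consolidated clay, so the full stress increment lies on the virgin compression line:
S_c = C_c·H/(1+e₀)·log₁₀(σ'_f/σ'_0) = 0.18×6.1/(1+0.91)×log₁₀(148.19/119)
    = 0.57487 × 0.095272 = 0.05477 m

S_c ≈ 54.8 mm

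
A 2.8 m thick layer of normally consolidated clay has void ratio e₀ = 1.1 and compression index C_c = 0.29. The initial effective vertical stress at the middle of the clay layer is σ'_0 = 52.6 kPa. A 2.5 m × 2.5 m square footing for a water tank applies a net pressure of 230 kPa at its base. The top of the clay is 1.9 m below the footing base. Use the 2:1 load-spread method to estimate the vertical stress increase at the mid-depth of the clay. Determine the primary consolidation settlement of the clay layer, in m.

S_c ≈ 0.0999 m

Mid-depth of clay below the footing base: z = 1.9 + 2.8/2 = 3.3 m.
Stress increase at mid-clay by the 2:1 spreading method:
Δσ = qBL/((B+z)(L+z)) = 230×2.5×2.5/((2.5+3.3)(2.5+3.3)) = 42.732 kPa
Final effective stress: σ'_f = σ'_0 + Δσ = 52.6 + 42.732 = 95.332 kPa.
Normally consolidated clay, so the full stress increment lies on the virgin compression line:
S_c = C_c·H/(1+e₀)·log₁₀(σ'_f/σ'_0) = 0.29×2.8/(1+1.1)×log₁₀(95.332/52.6)
    = 0.38667 × 0.25825 = 0.09986 m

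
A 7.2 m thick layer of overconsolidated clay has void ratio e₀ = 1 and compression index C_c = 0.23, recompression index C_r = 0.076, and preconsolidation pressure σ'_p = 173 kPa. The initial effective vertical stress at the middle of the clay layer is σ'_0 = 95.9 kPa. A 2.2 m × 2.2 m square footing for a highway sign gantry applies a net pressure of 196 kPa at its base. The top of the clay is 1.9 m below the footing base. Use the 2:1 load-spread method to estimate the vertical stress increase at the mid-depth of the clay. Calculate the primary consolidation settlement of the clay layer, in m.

Mid-depth of clay below the footing base: z = 1.9 + 7.2/2 = 5.5 m.
Stress increase at mid-clay by the 2:1 spreading method:
Δσ = qBL/((B+z)(L+z)) = 196×2.2×2.2/((2.2+5.5)(2.2+5.5)) = 16 kPa
Final effective stress: σ'_f = 95.9 + 16 = 111.9 kPa.
σ'_f = 111.9 ≤ σ'_p = 173 kPa, so the clay remains overconsolidated and only the recompression index applies:
S_c = C_r·H/(1+e₀)·log₁₀(σ'_f/σ'_0) = 0.076×7.2/2×log₁₀(111.9/95.9)
    = 0.2736 × 0.067011 = 0.01833 m

S_c ≈ 0.0183 m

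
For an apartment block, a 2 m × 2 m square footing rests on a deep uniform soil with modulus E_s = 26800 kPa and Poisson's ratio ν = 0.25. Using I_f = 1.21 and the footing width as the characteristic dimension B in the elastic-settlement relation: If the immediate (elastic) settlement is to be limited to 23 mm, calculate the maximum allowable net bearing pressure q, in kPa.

q ≈ 272 kPa

S_e = q·B·(1−ν²)/E_s · I_f  ⇒  q = S_e·E_s / (B·(1−ν²)·I_f).
q = 0.023 × 26800 / (2 × 0.9375 × 1.21) = 271.7 kPa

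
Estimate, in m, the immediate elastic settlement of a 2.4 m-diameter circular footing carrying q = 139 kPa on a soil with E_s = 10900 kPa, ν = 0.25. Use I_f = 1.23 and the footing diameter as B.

Immediate (elastic) settlement: S_e = q·B·(1−ν²)/E_s · I_f.
S_e = 139 × 2.4 × (1 − 0.25²) / 10900 × 1.23
    = 139 × 2.4 × 0.9375 / 10900 × 1.23
    = 0.03529 m

S_e ≈ 0.0353 m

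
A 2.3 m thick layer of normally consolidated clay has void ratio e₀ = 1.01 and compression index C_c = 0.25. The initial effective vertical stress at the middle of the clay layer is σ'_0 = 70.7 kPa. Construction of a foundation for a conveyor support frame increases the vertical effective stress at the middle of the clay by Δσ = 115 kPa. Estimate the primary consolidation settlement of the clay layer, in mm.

S_c ≈ 120 mm

Final effective stress: σ'_f = σ'_0 + Δσ = 70.7 + 115 = 185.7 kPa.
Normally consolidated clay, so the full stress increment lies on the virgin compression line:
S_c = C_c·H/(1+e₀)·log₁₀(σ'_f/σ'_0) = 0.25×2.3/(1+1.01)×log₁₀(185.7/70.7)
    = 0.28607 × 0.41939 = 0.12 m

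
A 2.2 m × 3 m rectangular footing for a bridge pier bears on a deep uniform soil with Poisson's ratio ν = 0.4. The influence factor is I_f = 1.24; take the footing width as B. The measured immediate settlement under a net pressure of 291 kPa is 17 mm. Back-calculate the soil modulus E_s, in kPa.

E_s ≈ 39200 kPa

S_e = q·B·(1−ν²)/E_s · I_f  ⇒  E_s = q·B·(1−ν²)·I_f / S_e.
E_s = 291 × 2.2 × 0.84 × 1.24 / 0.017 = 39230 kPa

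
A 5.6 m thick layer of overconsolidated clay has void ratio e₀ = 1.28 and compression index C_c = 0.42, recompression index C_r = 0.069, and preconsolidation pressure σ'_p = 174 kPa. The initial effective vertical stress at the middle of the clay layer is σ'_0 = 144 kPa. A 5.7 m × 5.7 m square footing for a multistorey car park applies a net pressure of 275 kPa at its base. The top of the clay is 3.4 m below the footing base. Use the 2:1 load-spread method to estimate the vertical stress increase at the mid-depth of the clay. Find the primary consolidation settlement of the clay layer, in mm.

S_c ≈ 91.9 mm

Mid-depth of clay below the footing base: z = 3.4 + 5.6/2 = 6.2 m.
Stress increase at mid-clay by the 2:1 spreading method:
Δσ = qBL/((B+z)(L+z)) = 275×5.7×5.7/((5.7+6.2)(5.7+6.2)) = 63.094 kPa
Final effective stress: σ'_f = 144 + 63.094 = 207.09 kPa.
σ'_f = 207.09 > σ'_p = 174 kPa, so the stress path crosses the preconsolidation pressure — recompression up to σ'_p, then virgin compression beyond:
S_c = H/(1+e₀)·[C_r·log₁₀(σ'_p/σ'_0) + C_c·log₁₀(σ'_f/σ'_p)]
    = 5.6/2.28 × [0.069×log₁₀(174/144) + 0.42×log₁₀(207.09/174)]
    = 2.4561 × [0.0056709 + 0.031756] = 0.09192 m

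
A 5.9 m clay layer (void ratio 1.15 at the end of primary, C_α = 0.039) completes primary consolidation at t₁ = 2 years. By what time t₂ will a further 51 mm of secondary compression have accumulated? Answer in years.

t₂ ≈ 5.99 years

S_s = C_α·H/(1+e_p)·log₁₀(t₂/t₁) ⇒ log₁₀(t₂/t₁) = S_s·(1+e_p)/(C_α·H).
log₁₀(t₂/t₁) = 0.051 × (1+1.15) / (0.039×5.9) = 0.4765
t₂ = t₁ × 10^0.4765 = 2 × 2.996 = 5.992 years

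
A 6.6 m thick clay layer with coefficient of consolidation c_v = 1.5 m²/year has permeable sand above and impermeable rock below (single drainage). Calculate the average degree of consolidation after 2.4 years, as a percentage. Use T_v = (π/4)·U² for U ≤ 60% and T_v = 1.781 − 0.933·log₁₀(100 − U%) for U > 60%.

Drainage path length: H_d = H = 6.6 m (single drainage).
T_v = c_v·t/H_d² = 1.5×2.4/6.6² = 0.082645.
T_v = 0.082645 corresponds to the U ≤ 60% branch:
U = √(4T_v/π) = 0.3244

U ≈ 32.4 %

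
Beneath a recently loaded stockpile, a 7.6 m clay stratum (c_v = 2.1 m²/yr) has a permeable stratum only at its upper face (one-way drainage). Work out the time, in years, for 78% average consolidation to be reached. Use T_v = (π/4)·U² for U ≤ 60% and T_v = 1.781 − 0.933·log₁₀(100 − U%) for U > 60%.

Drainage path length: H_d = H = 7.6 m (single drainage).
U > 60%: T_v = 1.781 − 0.933·log₁₀(100 − 78) = 0.52852.
t = T_v·H_d²/c_v = 0.52852×7.6²/2.1 = 14.54 years.

t ≈ 14.5 years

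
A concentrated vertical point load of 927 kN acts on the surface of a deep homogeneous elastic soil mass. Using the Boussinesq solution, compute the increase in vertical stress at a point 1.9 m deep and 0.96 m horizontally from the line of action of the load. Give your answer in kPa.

Boussinesq vertical stress below a point load on an elastic half-space:
Δσ_z = 3P/(2πz²) · [1 + (r/z)²]^(−5/2)
r/z = 0.96/1.9 = 0.50526; [1+(r/z)²]^(−5/2) = 0.56642.
Δσ_z = 3×927/(2π×1.9²) × 0.56642 = 122.61 × 0.56642 = 69.45 kPa

Δσ_z ≈ 69.4 kPa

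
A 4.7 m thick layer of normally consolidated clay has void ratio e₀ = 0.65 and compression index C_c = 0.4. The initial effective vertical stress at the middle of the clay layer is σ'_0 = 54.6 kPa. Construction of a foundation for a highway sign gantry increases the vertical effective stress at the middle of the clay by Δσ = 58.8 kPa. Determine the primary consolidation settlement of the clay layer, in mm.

S_c ≈ 362 mm

Final effective stress: σ'_f = σ'_0 + Δσ = 54.6 + 58.8 = 113.4 kPa.
Normally consolidated clay, so the full stress increment lies on the virgin compression line:
S_c = C_c·H/(1+e₀)·log₁₀(σ'_f/σ'_0) = 0.4×4.7/(1+0.65)×log₁₀(113.4/54.6)
    = 1.1394 × 0.31742 = 0.3617 m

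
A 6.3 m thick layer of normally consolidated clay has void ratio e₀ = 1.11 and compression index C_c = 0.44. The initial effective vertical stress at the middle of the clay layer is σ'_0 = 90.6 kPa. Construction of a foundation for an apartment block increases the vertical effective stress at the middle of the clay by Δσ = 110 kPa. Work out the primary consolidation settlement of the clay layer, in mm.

S_c ≈ 453 mm

Final effective stress: σ'_f = σ'_0 + Δσ = 90.6 + 110 = 200.6 kPa.
Normally consolidated clay, so the full stress increment lies on the virgin compression line:
S_c = C_c·H/(1+e₀)·log₁₀(σ'_f/σ'_0) = 0.44×6.3/(1+1.11)×log₁₀(200.6/90.6)
    = 1.3137 × 0.3452 = 0.4535 m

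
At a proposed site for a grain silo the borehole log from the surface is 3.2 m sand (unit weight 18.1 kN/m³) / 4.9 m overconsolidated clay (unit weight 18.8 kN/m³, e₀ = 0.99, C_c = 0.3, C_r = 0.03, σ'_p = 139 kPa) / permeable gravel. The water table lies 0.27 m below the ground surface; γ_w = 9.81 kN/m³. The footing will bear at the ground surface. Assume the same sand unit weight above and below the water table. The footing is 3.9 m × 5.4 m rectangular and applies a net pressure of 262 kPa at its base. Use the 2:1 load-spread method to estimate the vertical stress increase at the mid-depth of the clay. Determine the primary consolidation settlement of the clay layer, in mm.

S_c ≈ 22.6 mm

Mid-depth of clay below the ground surface: z = 3.2 + 4.9/2 = 5.65 m.
Total vertical stress at mid-clay: σ_v = 18.1×3.2 + 18.8×2.45 = 103.98 kPa.
Pore pressure: u = 9.81×(5.65 − 0.27) = 52.778 kPa.
Initial effective stress: σ'_0 = σ_v − u = 103.98 − 52.778 = 51.202 kPa.
Stress increase at mid-clay by the 2:1 spreading method:
Δσ = qBL/((B+z)(L+z)) = 262×3.9×5.4/((3.9+5.65)(5.4+5.65)) = 52.287 kPa
Final effective stress: σ'_f = 51.202 + 52.287 = 103.49 kPa.
σ'_f = 103.49 ≤ σ'_p = 139 kPa, so the clay remains overconsolidated and only the recompression index applies:
S_c = C_r·H/(1+e₀)·log₁₀(σ'_f/σ'_0) = 0.03×4.9/1.99×log₁₀(103.49/51.202)
    = 0.073869 × 0.30561 = 0.02258 m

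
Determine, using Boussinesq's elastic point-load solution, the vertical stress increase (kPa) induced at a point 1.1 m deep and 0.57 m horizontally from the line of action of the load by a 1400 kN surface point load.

Boussinesq vertical stress below a point load on an elastic half-space:
Δσ_z = 3P/(2πz²) · [1 + (r/z)²]^(−5/2)
r/z = 0.57/1.1 = 0.51818; [1+(r/z)²]^(−5/2) = 0.55178.
Δσ_z = 3×1400/(2π×1.1²) × 0.55178 = 552.44 × 0.55178 = 304.8 kPa

Δσ_z ≈ 305 kPa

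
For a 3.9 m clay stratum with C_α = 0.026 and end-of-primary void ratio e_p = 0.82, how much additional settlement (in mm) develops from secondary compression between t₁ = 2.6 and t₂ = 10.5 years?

S_s ≈ 33.8 mm

Secondary compression: S_s = C_α·H/(1+e_p)·log₁₀(t₂/t₁)
S_s = 0.026×3.9/(1+0.82)×log₁₀(10.5/2.6)
    = 0.05571 × 0.6062 = 0.03377 m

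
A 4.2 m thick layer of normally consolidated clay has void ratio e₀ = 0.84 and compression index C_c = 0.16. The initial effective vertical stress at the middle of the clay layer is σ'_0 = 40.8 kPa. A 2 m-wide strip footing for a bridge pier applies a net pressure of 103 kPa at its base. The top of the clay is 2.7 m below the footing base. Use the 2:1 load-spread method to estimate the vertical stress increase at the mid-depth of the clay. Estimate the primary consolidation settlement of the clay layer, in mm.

S_c ≈ 88.1 mm

Mid-depth of clay below the footing base: z = 2.7 + 4.2/2 = 4.8 m.
Stress increase at mid-clay by the 2:1 spreading method:
Δσ = qB/(B+z) = 103×2/(2+4.8) = 30.294 kPa
Final effective stress: σ'_f = σ'_0 + Δσ = 40.8 + 30.294 = 71.094 kPa.
Normally consolidated clay, so the full stress increment lies on the virgin compression line:
S_c = C_c·H/(1+e₀)·log₁₀(σ'_f/σ'_0) = 0.16×4.2/(1+0.84)×log₁₀(71.094/40.8)
    = 0.36522 × 0.24117 = 0.08808 m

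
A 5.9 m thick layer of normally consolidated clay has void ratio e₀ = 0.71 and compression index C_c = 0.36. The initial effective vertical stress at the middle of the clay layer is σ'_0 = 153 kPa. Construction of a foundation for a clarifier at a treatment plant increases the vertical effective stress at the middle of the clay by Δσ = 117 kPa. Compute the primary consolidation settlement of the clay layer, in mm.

Final effective stress: σ'_f = σ'_0 + Δσ = 153 + 117 = 270 kPa.
Normally consolidated clay, so the full stress increment lies on the virgin compression line:
S_c = C_c·H/(1+e₀)·log₁₀(σ'_f/σ'_0) = 0.36×5.9/(1+0.71)×log₁₀(270/153)
    = 1.2421 × 0.24667 = 0.3064 m

S_c ≈ 306 mm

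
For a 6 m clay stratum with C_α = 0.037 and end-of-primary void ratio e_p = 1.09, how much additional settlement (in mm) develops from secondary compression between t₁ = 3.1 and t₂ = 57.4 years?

S_s ≈ 135 mm

Secondary compression: S_s = C_α·H/(1+e_p)·log₁₀(t₂/t₁)
S_s = 0.037×6/(1+1.09)×log₁₀(57.4/3.1)
    = 0.1062 × 1.268 = 0.1346 m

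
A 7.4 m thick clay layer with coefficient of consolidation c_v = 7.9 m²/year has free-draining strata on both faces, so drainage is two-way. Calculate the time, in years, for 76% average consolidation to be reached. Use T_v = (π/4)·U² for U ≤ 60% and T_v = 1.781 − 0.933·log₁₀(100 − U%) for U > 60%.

Drainage path length: H_d = H/2 = 3.7 m (double drainage).
U > 60%: T_v = 1.781 − 0.933·log₁₀(100 − 76) = 0.49326.
t = T_v·H_d²/c_v = 0.49326×3.7²/7.9 = 0.8548 years.

t ≈ 0.855 years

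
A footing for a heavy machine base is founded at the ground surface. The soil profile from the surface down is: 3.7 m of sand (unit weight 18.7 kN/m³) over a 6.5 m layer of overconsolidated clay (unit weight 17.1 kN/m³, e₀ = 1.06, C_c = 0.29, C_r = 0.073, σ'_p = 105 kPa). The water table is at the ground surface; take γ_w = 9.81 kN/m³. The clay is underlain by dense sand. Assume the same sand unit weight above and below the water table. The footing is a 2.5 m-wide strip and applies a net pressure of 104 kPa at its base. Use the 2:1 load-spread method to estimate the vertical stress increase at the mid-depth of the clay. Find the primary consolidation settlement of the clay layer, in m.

Mid-depth of clay below the ground surface: z = 3.7 + 6.5/2 = 6.95 m.
Total vertical stress at mid-clay: σ_v = 18.7×3.7 + 17.1×3.25 = 124.77 kPa.
Pore pressure: u = 9.81×(6.95 − 0) = 68.18 kPa.
Initial effective stress: σ'_0 = σ_v − u = 124.77 − 68.18 = 56.59 kPa.
Stress increase at mid-clay by the 2:1 spreading method:
Δσ = qB/(B+z) = 104×2.5/(2.5+6.95) = 27.513 kPa
Final effective stress: σ'_f = 56.59 + 27.513 = 84.103 kPa.
σ'_f = 84.103 ≤ σ'_p = 105 kPa, so the clay remains overconsolidated and only the recompression index applies:
S_c = C_r·H/(1+e₀)·log₁₀(σ'_f/σ'_0) = 0.073×6.5/2.06×log₁₀(84.103/56.59)
    = 0.23034 × 0.17207 = 0.03963 m

S_c ≈ 0.0396 m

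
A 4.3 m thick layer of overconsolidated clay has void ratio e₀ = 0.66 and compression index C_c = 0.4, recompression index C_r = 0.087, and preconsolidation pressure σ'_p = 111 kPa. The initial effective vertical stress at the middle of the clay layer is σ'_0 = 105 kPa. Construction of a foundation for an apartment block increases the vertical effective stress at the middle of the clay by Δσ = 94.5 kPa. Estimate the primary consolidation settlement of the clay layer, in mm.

S_c ≈ 269 mm

Final effective stress: σ'_f = 105 + 94.5 = 199.5 kPa.
σ'_f = 199.5 > σ'_p = 111 kPa, so the stress path crosses the preconsolidation pressure — recompression up to σ'_p, then virgin compression beyond:
S_c = H/(1+e₀)·[C_r·log₁₀(σ'_p/σ'_0) + C_c·log₁₀(σ'_f/σ'_p)]
    = 4.3/1.66 × [0.087×log₁₀(111/105) + 0.4×log₁₀(199.5/111)]
    = 2.5904 × [0.0020996 + 0.10185] = 0.2693 m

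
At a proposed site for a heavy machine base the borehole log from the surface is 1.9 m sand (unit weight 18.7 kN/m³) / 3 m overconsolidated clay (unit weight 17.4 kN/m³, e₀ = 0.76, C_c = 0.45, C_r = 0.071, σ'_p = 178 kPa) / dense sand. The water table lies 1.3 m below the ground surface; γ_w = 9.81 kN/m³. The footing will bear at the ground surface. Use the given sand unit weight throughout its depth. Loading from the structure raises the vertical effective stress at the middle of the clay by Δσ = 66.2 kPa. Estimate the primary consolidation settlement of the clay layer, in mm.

Mid-depth of clay below the ground surface: z = 1.9 + 3/2 = 3.4 m.
Total vertical stress at mid-clay: σ_v = 18.7×1.9 + 17.4×1.5 = 61.63 kPa.
Pore pressure: u = 9.81×(3.4 − 1.3) = 20.601 kPa.
Initial effective stress: σ'_0 = σ_v − u = 61.63 − 20.601 = 41.029 kPa.
Final effective stress: σ'_f = 41.029 + 66.2 = 107.23 kPa.
σ'_f = 107.23 ≤ σ'_p = 178 kPa, so the clay remains overconsolidated and only the recompression index applies:
S_c = C_r·H/(1+e₀)·log₁₀(σ'_f/σ'_0) = 0.071×3/1.76×log₁₀(107.23/41.029)
    = 0.12102 × 0.41723 = 0.05049 m

S_c ≈ 50.5 mm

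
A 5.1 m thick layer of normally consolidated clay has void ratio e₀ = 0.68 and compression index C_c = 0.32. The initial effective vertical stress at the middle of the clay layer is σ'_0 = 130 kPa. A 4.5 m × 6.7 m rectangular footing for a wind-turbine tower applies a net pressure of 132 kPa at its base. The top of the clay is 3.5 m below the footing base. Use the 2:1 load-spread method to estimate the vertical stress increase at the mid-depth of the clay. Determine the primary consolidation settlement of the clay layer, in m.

Mid-depth of clay below the footing base: z = 3.5 + 5.1/2 = 6.05 m.
Stress increase at mid-clay by the 2:1 spreading method:
Δσ = qBL/((B+z)(L+z)) = 132×4.5×6.7/((4.5+6.05)(6.7+6.05)) = 29.587 kPa
Final effective stress: σ'_f = σ'_0 + Δσ = 130 + 29.587 = 159.59 kPa.
Normally consolidated clay, so the full stress increment lies on the virgin compression line:
S_c = C_c·H/(1+e₀)·log₁₀(σ'_f/σ'_0) = 0.32×5.1/(1+0.68)×log₁₀(159.59/130)
    = 0.97143 × 0.089062 = 0.08652 m

S_c ≈ 0.0865 m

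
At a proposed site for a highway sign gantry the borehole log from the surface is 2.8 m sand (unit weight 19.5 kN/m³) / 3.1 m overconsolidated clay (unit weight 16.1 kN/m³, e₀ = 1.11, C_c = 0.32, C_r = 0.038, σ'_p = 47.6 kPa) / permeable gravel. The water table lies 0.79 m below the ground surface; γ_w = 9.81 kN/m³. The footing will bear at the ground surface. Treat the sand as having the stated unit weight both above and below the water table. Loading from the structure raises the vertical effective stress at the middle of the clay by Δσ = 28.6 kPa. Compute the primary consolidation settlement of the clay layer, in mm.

Mid-depth of clay below the ground surface: z = 2.8 + 3.1/2 = 4.35 m.
Total vertical stress at mid-clay: σ_v = 19.5×2.8 + 16.1×1.55 = 79.555 kPa.
Pore pressure: u = 9.81×(4.35 − 0.79) = 34.924 kPa.
Initial effective stress: σ'_0 = σ_v − u = 79.555 − 34.924 = 44.631 kPa.
Final effective stress: σ'_f = 44.631 + 28.6 = 73.231 kPa.
σ'_f = 73.231 > σ'_p = 47.6 kPa, so the stress path crosses the preconsolidation pressure — recompression up to σ'_p, then virgin compression beyond:
S_c = H/(1+e₀)·[C_r·log₁₀(σ'_p/σ'_0) + C_c·log₁₀(σ'_f/σ'_p)]
    = 3.1/2.11 × [0.038×log₁₀(47.6/44.631) + 0.32×log₁₀(73.231/47.6)]
    = 1.4692 × [0.0010629 + 0.059868] = 0.08952 m

S_c ≈ 89.5 mm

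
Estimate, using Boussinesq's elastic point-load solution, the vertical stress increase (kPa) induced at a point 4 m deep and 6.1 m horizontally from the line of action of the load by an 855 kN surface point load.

Δσ_z ≈ 1.27 kPa

Boussinesq vertical stress below a point load on an elastic half-space:
Δσ_z = 3P/(2πz²) · [1 + (r/z)²]^(−5/2)
r/z = 6.1/4 = 1.525; [1+(r/z)²]^(−5/2) = 0.049581.
Δσ_z = 3×855/(2π×4²) × 0.049581 = 25.515 × 0.049581 = 1.265 kPa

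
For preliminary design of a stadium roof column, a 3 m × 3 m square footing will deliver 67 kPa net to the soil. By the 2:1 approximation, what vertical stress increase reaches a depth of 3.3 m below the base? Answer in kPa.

By the 2:1 method the load spreads at 1 horizontal : 2 vertical, so at depth z the loaded area has grown by z in each plan dimension:
Δσ = qBL/((B+z)(L+z)) = 67×3×3/((3+3.3)(3+3.3)) = 15.193 kPa

Δσ_z ≈ 15.2 kPa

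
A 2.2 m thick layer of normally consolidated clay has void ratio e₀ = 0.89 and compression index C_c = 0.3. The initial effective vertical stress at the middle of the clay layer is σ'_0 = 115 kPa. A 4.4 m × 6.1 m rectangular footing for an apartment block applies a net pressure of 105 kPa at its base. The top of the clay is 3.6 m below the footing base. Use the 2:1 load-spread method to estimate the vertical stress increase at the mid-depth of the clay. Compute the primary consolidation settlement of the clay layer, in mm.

S_c ≈ 33.8 mm

Mid-depth of clay below the footing base: z = 3.6 + 2.2/2 = 4.7 m.
Stress increase at mid-clay by the 2:1 spreading method:
Δσ = qBL/((B+z)(L+z)) = 105×4.4×6.1/((4.4+4.7)(6.1+4.7)) = 28.675 kPa
Final effective stress: σ'_f = σ'_0 + Δσ = 115 + 28.675 = 143.68 kPa.
Normally consolidated clay, so the full stress increment lies on the virgin compression line:
S_c = C_c·H/(1+e₀)·log₁₀(σ'_f/σ'_0) = 0.3×2.2/(1+0.89)×log₁₀(143.68/115)
    = 0.34921 × 0.096698 = 0.03377 m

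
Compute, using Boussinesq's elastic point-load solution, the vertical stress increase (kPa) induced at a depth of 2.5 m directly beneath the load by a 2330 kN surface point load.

Boussinesq vertical stress below a point load on an elastic half-space:
Δσ_z = 3P/(2πz²) · [1 + (r/z)²]^(−5/2)
r/z = 0/2.5 = 0; [1+(r/z)²]^(−5/2) = 1.
Δσ_z = 3×2330/(2π×2.5²) × 1 = 178 × 1 = 178 kPa

Δσ_z ≈ 178 kPa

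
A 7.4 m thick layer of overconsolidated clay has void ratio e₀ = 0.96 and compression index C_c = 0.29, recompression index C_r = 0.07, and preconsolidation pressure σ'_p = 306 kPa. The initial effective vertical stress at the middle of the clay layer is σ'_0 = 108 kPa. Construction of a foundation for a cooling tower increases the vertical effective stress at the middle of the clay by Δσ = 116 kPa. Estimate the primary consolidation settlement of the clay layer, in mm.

S_c ≈ 83.7 mm

Final effective stress: σ'_f = 108 + 116 = 224 kPa.
σ'_f = 224 ≤ σ'_p = 306 kPa, so the clay remains overconsolidated and only the recompression index applies:
S_c = C_r·H/(1+e₀)·log₁₀(σ'_f/σ'_0) = 0.07×7.4/1.96×log₁₀(224/108)
    = 0.26429 × 0.31682 = 0.08373 m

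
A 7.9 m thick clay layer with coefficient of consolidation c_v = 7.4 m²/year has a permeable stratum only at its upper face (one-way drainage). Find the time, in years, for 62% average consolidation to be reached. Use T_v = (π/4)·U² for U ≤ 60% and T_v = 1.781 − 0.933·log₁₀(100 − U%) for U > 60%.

Drainage path length: H_d = H = 7.9 m (single drainage).
U > 60%: T_v = 1.781 − 0.933·log₁₀(100 − 62) = 0.30706.
t = T_v·H_d²/c_v = 0.30706×7.9²/7.4 = 2.59 years.

t ≈ 2.59 years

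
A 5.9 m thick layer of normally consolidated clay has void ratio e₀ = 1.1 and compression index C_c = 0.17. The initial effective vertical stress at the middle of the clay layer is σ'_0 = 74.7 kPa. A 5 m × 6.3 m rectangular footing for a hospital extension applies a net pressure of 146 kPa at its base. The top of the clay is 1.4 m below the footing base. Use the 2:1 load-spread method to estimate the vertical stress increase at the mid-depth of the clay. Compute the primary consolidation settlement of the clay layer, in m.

S_c ≈ 0.0999 m

Mid-depth of clay below the footing base: z = 1.4 + 5.9/2 = 4.35 m.
Stress increase at mid-clay by the 2:1 spreading method:
Δσ = qBL/((B+z)(L+z)) = 146×5×6.3/((5+4.35)(6.3+4.35)) = 46.185 kPa
Final effective stress: σ'_f = σ'_0 + Δσ = 74.7 + 46.185 = 120.89 kPa.
Normally consolidated clay, so the full stress increment lies on the virgin compression line:
S_c = C_c·H/(1+e₀)·log₁₀(σ'_f/σ'_0) = 0.17×5.9/(1+1.1)×log₁₀(120.89/74.7)
    = 0.47762 × 0.20907 = 0.09986 m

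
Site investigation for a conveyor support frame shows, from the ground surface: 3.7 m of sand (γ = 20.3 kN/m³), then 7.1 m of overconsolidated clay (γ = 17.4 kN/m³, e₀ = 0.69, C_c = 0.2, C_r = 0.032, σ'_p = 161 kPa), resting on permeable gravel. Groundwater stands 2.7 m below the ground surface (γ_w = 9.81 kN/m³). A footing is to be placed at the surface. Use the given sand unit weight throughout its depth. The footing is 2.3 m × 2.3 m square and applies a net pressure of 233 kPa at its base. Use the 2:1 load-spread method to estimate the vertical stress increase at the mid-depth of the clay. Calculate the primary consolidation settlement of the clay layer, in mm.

S_c ≈ 7.98 mm

Mid-depth of clay below the ground surface: z = 3.7 + 7.1/2 = 7.25 m.
Total vertical stress at mid-clay: σ_v = 20.3×3.7 + 17.4×3.55 = 136.88 kPa.
Pore pressure: u = 9.81×(7.25 − 2.7) = 44.636 kPa.
Initial effective stress: σ'_0 = σ_v − u = 136.88 − 44.636 = 92.244 kPa.
Stress increase at mid-clay by the 2:1 spreading method:
Δσ = qBL/((B+z)(L+z)) = 233×2.3×2.3/((2.3+7.25)(2.3+7.25)) = 13.515 kPa
Final effective stress: σ'_f = 92.244 + 13.515 = 105.76 kPa.
σ'_f = 105.76 ≤ σ'_p = 161 kPa, so the clay remains overconsolidated and only the recompression index applies:
S_c = C_r·H/(1+e₀)·log₁₀(σ'_f/σ'_0) = 0.032×7.1/1.69×log₁₀(105.76/92.244)
    = 0.13444 × 0.059383 = 0.007983 m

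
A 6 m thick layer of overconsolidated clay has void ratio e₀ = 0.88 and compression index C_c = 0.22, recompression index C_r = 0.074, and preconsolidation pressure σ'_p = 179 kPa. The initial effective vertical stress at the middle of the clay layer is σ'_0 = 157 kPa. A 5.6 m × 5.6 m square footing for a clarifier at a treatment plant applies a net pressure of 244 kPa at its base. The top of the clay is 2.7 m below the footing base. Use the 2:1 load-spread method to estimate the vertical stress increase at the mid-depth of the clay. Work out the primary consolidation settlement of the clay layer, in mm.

S_c ≈ 72.1 mm

Mid-depth of clay below the footing base: z = 2.7 + 6/2 = 5.7 m.
Stress increase at mid-clay by the 2:1 spreading method:
Δσ = qBL/((B+z)(L+z)) = 244×5.6×5.6/((5.6+5.7)(5.6+5.7)) = 59.925 kPa
Final effective stress: σ'_f = 157 + 59.925 = 216.93 kPa.
σ'_f = 216.93 > σ'_p = 179 kPa, so the stress path crosses the preconsolidation pressure — recompression up to σ'_p, then virgin compression beyond:
S_c = H/(1+e₀)·[C_r·log₁₀(σ'_p/σ'_0) + C_c·log₁₀(σ'_f/σ'_p)]
    = 6/1.88 × [0.074×log₁₀(179/157) + 0.22×log₁₀(216.93/179)]
    = 3.1915 × [0.0042146 + 0.018363] = 0.07206 m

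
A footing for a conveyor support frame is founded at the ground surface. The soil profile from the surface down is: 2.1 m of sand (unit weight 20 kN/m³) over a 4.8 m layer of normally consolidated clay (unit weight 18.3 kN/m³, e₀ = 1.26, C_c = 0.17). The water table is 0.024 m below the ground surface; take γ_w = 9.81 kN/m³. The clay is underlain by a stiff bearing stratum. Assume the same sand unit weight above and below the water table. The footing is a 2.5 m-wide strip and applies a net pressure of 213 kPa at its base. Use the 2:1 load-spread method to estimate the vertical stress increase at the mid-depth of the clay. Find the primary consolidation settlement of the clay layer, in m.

Mid-depth of clay below the ground surface: z = 2.1 + 4.8/2 = 4.5 m.
Total vertical stress at mid-clay: σ_v = 20×2.1 + 18.3×2.4 = 85.92 kPa.
Pore pressure: u = 9.81×(4.5 − 0.024) = 43.91 kPa.
Initial effective stress: σ'_0 = σ_v − u = 85.92 − 43.91 = 42.01 kPa.
Stress increase at mid-clay by the 2:1 spreading method:
Δσ = qB/(B+z) = 213×2.5/(2.5+4.5) = 76.071 kPa
Final effective stress: σ'_f = σ'_0 + Δσ = 42.01 + 76.071 = 118.08 kPa.
Normally consolidated clay, so the full stress increment lies on the virgin compression line:
S_c = C_c·H/(1+e₀)·log₁₀(σ'_f/σ'_0) = 0.17×4.8/(1+1.26)×log₁₀(118.08/42.01)
    = 0.36106 × 0.44882 = 0.1621 m

S_c ≈ 0.162 m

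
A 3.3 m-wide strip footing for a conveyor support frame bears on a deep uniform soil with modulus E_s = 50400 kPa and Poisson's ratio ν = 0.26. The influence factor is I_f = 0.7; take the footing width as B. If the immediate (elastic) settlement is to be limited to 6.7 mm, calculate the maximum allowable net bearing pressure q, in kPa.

S_e = q·B·(1−ν²)/E_s · I_f  ⇒  q = S_e·E_s / (B·(1−ν²)·I_f).
q = 0.0067 × 50400 / (3.3 × 0.9324 × 0.7) = 156.8 kPa

q ≈ 157 kPa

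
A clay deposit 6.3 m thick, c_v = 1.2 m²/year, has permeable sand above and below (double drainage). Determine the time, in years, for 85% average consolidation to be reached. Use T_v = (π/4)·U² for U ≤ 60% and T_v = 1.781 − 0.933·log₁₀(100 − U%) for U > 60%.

t ≈ 5.65 years

Drainage path length: H_d = H/2 = 3.15 m (double drainage).
U > 60%: T_v = 1.781 − 0.933·log₁₀(100 − 85) = 0.68371.
t = T_v·H_d²/c_v = 0.68371×3.15²/1.2 = 5.653 years.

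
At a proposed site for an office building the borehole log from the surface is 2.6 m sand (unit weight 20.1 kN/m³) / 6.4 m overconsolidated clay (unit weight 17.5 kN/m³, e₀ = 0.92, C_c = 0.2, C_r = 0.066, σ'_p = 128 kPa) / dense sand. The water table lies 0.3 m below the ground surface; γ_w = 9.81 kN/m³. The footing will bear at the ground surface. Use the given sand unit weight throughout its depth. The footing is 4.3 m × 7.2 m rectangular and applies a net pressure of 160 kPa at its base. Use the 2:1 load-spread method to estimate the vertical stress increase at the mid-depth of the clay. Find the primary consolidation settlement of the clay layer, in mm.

Mid-depth of clay below the ground surface: z = 2.6 + 6.4/2 = 5.8 m.
Total vertical stress at mid-clay: σ_v = 20.1×2.6 + 17.5×3.2 = 108.26 kPa.
Pore pressure: u = 9.81×(5.8 − 0.3) = 53.955 kPa.
Initial effective stress: σ'_0 = σ_v − u = 108.26 − 53.955 = 54.305 kPa.
Stress increase at mid-clay by the 2:1 spreading method:
Δσ = qBL/((B+z)(L+z)) = 160×4.3×7.2/((4.3+5.8)(7.2+5.8)) = 37.727 kPa
Final effective stress: σ'_f = 54.305 + 37.727 = 92.032 kPa.
σ'_f = 92.032 ≤ σ'_p = 128 kPa, so the clay remains overconsolidated and only the recompression index applies:
S_c = C_r·H/(1+e₀)·log₁₀(σ'_f/σ'_0) = 0.066×6.4/1.92×log₁₀(92.032/54.305)
    = 0.22 × 0.2291 = 0.0504 m

S_c ≈ 50.4 mm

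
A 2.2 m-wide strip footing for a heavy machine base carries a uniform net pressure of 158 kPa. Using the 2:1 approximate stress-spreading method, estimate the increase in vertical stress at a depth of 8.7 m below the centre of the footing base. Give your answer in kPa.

Δσ_z ≈ 31.9 kPa

By the 2:1 method the load spreads at 1 horizontal : 2 vertical, so at depth z the loaded area has grown by z in each plan dimension:
Δσ = qB/(B+z) = 158×2.2/(2.2+8.7) = 31.89 kPa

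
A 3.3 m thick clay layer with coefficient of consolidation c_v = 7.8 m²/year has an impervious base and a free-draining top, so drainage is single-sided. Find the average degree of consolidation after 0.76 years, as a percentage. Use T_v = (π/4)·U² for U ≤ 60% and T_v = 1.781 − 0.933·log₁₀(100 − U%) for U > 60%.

Drainage path length: H_d = H = 3.3 m (single drainage).
T_v = c_v·t/H_d² = 7.8×0.76/3.3² = 0.54435.
T_v = 0.54435 corresponds to the U > 60% branch:
U = 1 − 10^((1.781 − T_v)/0.933)/100 = 0.7884

U ≈ 78.8 %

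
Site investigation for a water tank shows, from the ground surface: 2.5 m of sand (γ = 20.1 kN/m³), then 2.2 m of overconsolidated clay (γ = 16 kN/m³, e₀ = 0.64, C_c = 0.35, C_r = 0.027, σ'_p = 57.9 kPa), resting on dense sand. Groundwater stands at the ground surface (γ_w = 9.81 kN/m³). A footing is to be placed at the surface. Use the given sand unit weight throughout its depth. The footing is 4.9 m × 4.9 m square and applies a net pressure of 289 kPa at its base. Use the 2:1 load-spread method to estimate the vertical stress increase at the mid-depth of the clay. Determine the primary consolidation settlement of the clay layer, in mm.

S_c ≈ 172 mm

Mid-depth of clay below the ground surface: z = 2.5 + 2.2/2 = 3.6 m.
Total vertical stress at mid-clay: σ_v = 20.1×2.5 + 16×1.1 = 67.85 kPa.
Pore pressure: u = 9.81×(3.6 − 0) = 35.316 kPa.
Initial effective stress: σ'_0 = σ_v − u = 67.85 − 35.316 = 32.534 kPa.
Stress increase at mid-clay by the 2:1 spreading method:
Δσ = qBL/((B+z)(L+z)) = 289×4.9×4.9/((4.9+3.6)(4.9+3.6)) = 96.04 kPa
Final effective stress: σ'_f = 32.534 + 96.04 = 128.57 kPa.
σ'_f = 128.57 > σ'_p = 57.9 kPa, so the stress path crosses the preconsolidation pressure — recompression up to σ'_p, then virgin compression beyond:
S_c = H/(1+e₀)·[C_r·log₁₀(σ'_p/σ'_0) + C_c·log₁₀(σ'_f/σ'_p)]
    = 2.2/1.64 × [0.027×log₁₀(57.9/32.534) + 0.35×log₁₀(128.57/57.9)]
    = 1.3415 × [0.0067592 + 0.12126] = 0.1717 m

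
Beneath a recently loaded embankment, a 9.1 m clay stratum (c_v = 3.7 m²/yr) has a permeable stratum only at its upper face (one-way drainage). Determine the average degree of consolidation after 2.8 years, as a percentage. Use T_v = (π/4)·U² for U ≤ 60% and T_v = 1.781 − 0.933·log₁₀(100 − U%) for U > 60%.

U ≈ 39.9 %

Drainage path length: H_d = H = 9.1 m (single drainage).
T_v = c_v·t/H_d² = 3.7×2.8/9.1² = 0.12511.
T_v = 0.12511 corresponds to the U ≤ 60% branch:
U = √(4T_v/π) = 0.3991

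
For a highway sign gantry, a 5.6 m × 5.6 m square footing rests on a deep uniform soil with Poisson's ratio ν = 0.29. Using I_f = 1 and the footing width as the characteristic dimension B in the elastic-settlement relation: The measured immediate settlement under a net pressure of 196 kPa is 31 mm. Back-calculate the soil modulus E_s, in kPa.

E_s ≈ 32400 kPa

S_e = q·B·(1−ν²)/E_s · I_f  ⇒  E_s = q·B·(1−ν²)·I_f / S_e.
E_s = 196 × 5.6 × 0.9159 × 1 / 0.031 = 32430 kPa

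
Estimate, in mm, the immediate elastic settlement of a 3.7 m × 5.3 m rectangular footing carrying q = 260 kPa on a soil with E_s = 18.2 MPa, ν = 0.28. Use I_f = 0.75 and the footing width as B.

Immediate (elastic) settlement: S_e = q·B·(1−ν²)/E_s · I_f.
E_s = 18.2 MPa = 18200 kPa.
S_e = 260 × 3.7 × (1 − 0.28²) / 18200 × 0.75
    = 260 × 3.7 × 0.9216 / 18200 × 0.75
    = 0.03653 m = 36.53 mm

S_e ≈ 36.5 mm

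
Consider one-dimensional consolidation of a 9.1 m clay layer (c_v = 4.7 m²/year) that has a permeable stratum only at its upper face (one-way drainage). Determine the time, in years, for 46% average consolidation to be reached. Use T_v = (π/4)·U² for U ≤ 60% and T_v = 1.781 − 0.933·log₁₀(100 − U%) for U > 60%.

t ≈ 2.93 years

Drainage path length: H_d = H = 9.1 m (single drainage).
U ≤ 60%: T_v = (π/4)·U² = (π/4)×0.46² = 0.16619.
t = T_v·H_d²/c_v = 0.16619×9.1²/4.7 = 2.928 years.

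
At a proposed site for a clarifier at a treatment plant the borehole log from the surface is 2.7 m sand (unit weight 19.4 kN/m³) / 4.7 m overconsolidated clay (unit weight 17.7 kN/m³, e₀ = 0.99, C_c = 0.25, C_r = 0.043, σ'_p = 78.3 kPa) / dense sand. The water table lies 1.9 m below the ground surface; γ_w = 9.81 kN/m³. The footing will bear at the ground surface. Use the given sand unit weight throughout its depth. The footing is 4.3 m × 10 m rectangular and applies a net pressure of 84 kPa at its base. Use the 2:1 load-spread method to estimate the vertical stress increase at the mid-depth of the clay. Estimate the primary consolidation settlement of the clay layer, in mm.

S_c ≈ 41.6 mm

Mid-depth of clay below the ground surface: z = 2.7 + 4.7/2 = 5.05 m.
Total vertical stress at mid-clay: σ_v = 19.4×2.7 + 17.7×2.35 = 93.975 kPa.
Pore pressure: u = 9.81×(5.05 − 1.9) = 30.902 kPa.
Initial effective stress: σ'_0 = σ_v − u = 93.975 − 30.902 = 63.073 kPa.
Stress increase at mid-clay by the 2:1 spreading method:
Δσ = qBL/((B+z)(L+z)) = 84×4.3×10/((4.3+5.05)(10+5.05)) = 25.668 kPa
Final effective stress: σ'_f = 63.073 + 25.668 = 88.741 kPa.
σ'_f = 88.741 > σ'_p = 78.3 kPa, so the stress path crosses the preconsolidation pressure — recompression up to σ'_p, then virgin compression beyond:
S_c = H/(1+e₀)·[C_r·log₁₀(σ'_p/σ'_0) + C_c·log₁₀(σ'_f/σ'_p)]
    = 4.7/1.99 × [0.043×log₁₀(78.3/63.073) + 0.25×log₁₀(88.741/78.3)]
    = 2.3618 × [0.0040385 + 0.013591] = 0.04164 m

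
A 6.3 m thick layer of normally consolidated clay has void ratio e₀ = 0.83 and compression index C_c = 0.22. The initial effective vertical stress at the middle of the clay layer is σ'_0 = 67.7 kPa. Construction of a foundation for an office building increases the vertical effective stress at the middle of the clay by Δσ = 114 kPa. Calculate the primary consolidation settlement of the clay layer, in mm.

S_c ≈ 325 mm

Final effective stress: σ'_f = σ'_0 + Δσ = 67.7 + 114 = 181.7 kPa.
Normally consolidated clay, so the full stress increment lies on the virgin compression line:
S_c = C_c·H/(1+e₀)·log₁₀(σ'_f/σ'_0) = 0.22×6.3/(1+0.83)×log₁₀(181.7/67.7)
    = 0.75738 × 0.42877 = 0.3247 m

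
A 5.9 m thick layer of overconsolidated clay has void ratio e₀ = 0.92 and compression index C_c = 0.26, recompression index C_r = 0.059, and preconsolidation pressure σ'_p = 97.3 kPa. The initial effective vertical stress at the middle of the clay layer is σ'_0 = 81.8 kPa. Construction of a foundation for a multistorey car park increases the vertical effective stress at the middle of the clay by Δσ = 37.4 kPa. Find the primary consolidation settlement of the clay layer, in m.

S_c ≈ 0.0841 m

Final effective stress: σ'_f = 81.8 + 37.4 = 119.2 kPa.
σ'_f = 119.2 > σ'_p = 97.3 kPa, so the stress path crosses the preconsolidation pressure — recompression up to σ'_p, then virgin compression beyond:
S_c = H/(1+e₀)·[C_r·log₁₀(σ'_p/σ'_0) + C_c·log₁₀(σ'_f/σ'_p)]
    = 5.9/1.92 × [0.059×log₁₀(97.3/81.8) + 0.26×log₁₀(119.2/97.3)]
    = 3.0729 × [0.0044462 + 0.022922] = 0.0841 m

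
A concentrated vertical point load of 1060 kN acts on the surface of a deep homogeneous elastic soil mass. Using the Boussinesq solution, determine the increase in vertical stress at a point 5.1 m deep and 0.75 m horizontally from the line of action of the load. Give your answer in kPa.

Δσ_z ≈ 18.4 kPa

Boussinesq vertical stress below a point load on an elastic half-space:
Δσ_z = 3P/(2πz²) · [1 + (r/z)²]^(−5/2)
r/z = 0.75/5.1 = 0.14706; [1+(r/z)²]^(−5/2) = 0.94792.
Δσ_z = 3×1060/(2π×5.1²) × 0.94792 = 19.458 × 0.94792 = 18.44 kPa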